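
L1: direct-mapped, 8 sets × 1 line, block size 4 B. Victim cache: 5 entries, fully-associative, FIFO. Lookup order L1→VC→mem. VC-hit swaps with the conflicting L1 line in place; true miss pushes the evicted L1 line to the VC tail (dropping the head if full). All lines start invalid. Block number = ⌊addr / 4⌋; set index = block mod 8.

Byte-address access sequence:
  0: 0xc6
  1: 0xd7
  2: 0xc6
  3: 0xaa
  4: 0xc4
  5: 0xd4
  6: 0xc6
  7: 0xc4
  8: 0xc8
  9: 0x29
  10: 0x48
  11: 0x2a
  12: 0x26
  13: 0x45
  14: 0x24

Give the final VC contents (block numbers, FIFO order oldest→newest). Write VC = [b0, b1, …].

#0 0xc6→b49/s1 MISS; vc=[]
#1 0xd7→b53/s5 MISS; vc=[]
#2 0xc6→b49/s1 L1-HIT; vc=[]
#3 0xaa→b42/s2 MISS; vc=[]
#4 0xc4→b49/s1 L1-HIT; vc=[]
#5 0xd4→b53/s5 L1-HIT; vc=[]
#6 0xc6→b49/s1 L1-HIT; vc=[]
#7 0xc4→b49/s1 L1-HIT; vc=[]
#8 0xc8→b50/s2 MISS; vc=[42]
#9 0x29→b10/s2 MISS; vc=[42,50]
#10 0x48→b18/s2 MISS; vc=[42,50,10]
#11 0x2a→b10/s2 VC-HIT; vc=[42,50,18]
#12 0x26→b9/s1 MISS; vc=[42,50,18,49]
#13 0x45→b17/s1 MISS; vc=[42,50,18,49,9]
#14 0x24→b9/s1 VC-HIT; vc=[42,50,18,49,17]

VC = [42, 50, 18, 49, 17]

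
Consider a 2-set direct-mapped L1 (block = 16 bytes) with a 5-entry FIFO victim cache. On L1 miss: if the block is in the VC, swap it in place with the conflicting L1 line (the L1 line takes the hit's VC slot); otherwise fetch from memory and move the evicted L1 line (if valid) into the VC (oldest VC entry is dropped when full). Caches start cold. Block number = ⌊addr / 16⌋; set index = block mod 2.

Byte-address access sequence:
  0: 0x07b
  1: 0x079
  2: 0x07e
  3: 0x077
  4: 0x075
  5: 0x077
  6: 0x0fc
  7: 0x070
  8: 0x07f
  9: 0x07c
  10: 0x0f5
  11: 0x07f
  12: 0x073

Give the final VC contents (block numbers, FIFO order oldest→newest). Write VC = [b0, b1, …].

  [0] addr=0x7b blk=7 s=1: MISS | VC []
  [1] addr=0x79 blk=7 s=1: L1-HIT | VC []
  [2] addr=0x7e blk=7 s=1: L1-HIT | VC []
  [3] addr=0x77 blk=7 s=1: L1-HIT | VC []
  [4] addr=0x75 blk=7 s=1: L1-HIT | VC []
  [5] addr=0x77 blk=7 s=1: L1-HIT | VC []
  [6] addr=0xfc blk=15 s=1: MISS | VC [7]
  [7] addr=0x70 blk=7 s=1: VC-HIT | VC [15]
  [8] addr=0x7f blk=7 s=1: L1-HIT | VC [15]
  [9] addr=0x7c blk=7 s=1: L1-HIT | VC [15]
  [10] addr=0xf5 blk=15 s=1: VC-HIT | VC [7]
  [11] addr=0x7f blk=7 s=1: VC-HIT | VC [15]
  [12] addr=0x73 blk=7 s=1: L1-HIT | VC [15]

VC = [15]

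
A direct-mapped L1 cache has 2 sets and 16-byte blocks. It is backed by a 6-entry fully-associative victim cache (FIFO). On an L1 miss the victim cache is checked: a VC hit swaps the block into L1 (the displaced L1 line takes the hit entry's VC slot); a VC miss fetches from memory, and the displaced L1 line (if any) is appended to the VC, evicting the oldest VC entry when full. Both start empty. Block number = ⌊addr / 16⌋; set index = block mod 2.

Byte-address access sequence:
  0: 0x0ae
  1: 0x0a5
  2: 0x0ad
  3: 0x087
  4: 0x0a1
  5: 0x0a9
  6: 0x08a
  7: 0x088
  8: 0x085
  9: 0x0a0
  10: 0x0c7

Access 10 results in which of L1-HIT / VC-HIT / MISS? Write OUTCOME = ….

OUTCOME = MISS

  [0] addr=0xae blk=10 s=0: MISS | VC []
  [1] addr=0xa5 blk=10 s=0: L1-HIT | VC []
  [2] addr=0xad blk=10 s=0: L1-HIT | VC []
  [3] addr=0x87 blk=8 s=0: MISS | VC [10]
  [4] addr=0xa1 blk=10 s=0: VC-HIT | VC [8]
  [5] addr=0xa9 blk=10 s=0: L1-HIT | VC [8]
  [6] addr=0x8a blk=8 s=0: VC-HIT | VC [10]
  [7] addr=0x88 blk=8 s=0: L1-HIT | VC [10]
  [8] addr=0x85 blk=8 s=0: L1-HIT | VC [10]
  [9] addr=0xa0 blk=10 s=0: VC-HIT | VC [8]
  [10] addr=0xc7 blk=12 s=0: MISS | VC [8, 10]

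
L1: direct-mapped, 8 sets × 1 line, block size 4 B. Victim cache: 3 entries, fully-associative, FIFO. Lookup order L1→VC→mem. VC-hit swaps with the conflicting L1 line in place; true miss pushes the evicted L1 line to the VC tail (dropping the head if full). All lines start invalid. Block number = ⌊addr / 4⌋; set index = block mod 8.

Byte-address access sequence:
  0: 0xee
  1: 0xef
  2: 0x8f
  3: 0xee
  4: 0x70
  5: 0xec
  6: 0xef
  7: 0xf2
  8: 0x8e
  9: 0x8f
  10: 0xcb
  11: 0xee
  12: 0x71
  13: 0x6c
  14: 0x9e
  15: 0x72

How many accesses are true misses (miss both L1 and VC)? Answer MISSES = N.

0: 0xee (blk 59, set 3) → MISS  vc=[]
1: 0xef (blk 59, set 3) → L1-HIT  vc=[]
2: 0x8f (blk 35, set 3) → MISS  vc=[59]
3: 0xee (blk 59, set 3) → VC-HIT  vc=[35]
4: 0x70 (blk 28, set 4) → MISS  vc=[35]
5: 0xec (blk 59, set 3) → L1-HIT  vc=[35]
6: 0xef (blk 59, set 3) → L1-HIT  vc=[35]
7: 0xf2 (blk 60, set 4) → MISS  vc=[35, 28]
8: 0x8e (blk 35, set 3) → VC-HIT  vc=[59, 28]
9: 0x8f (blk 35, set 3) → L1-HIT  vc=[59, 28]
10: 0xcb (blk 50, set 2) → MISS  vc=[59, 28]
11: 0xee (blk 59, set 3) → VC-HIT  vc=[35, 28]
12: 0x71 (blk 28, set 4) → VC-HIT  vc=[35, 60]
13: 0x6c (blk 27, set 3) → MISS  vc=[35, 60, 59]
14: 0x9e (blk 39, set 7) → MISS  vc=[35, 60, 59]
15: 0x72 (blk 28, set 4) → L1-HIT  vc=[35, 60, 59]

MISSES = 7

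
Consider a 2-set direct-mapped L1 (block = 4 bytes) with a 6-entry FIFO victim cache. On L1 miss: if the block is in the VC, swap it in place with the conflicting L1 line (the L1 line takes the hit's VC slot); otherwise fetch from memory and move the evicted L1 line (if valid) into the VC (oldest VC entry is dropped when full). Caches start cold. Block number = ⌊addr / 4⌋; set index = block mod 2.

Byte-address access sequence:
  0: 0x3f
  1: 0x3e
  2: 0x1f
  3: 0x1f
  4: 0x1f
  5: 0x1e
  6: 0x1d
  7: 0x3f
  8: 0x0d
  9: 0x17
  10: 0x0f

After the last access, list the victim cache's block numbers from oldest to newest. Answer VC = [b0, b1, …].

VC = [7, 15, 5]

0: 0x3f (blk 15, set 1) → MISS  vc=[]
1: 0x3e (blk 15, set 1) → L1-HIT  vc=[]
2: 0x1f (blk 7, set 1) → MISS  vc=[15]
3: 0x1f (blk 7, set 1) → L1-HIT  vc=[15]
4: 0x1f (blk 7, set 1) → L1-HIT  vc=[15]
5: 0x1e (blk 7, set 1) → L1-HIT  vc=[15]
6: 0x1d (blk 7, set 1) → L1-HIT  vc=[15]
7: 0x3f (blk 15, set 1) → VC-HIT  vc=[7]
8: 0xd (blk 3, set 1) → MISS  vc=[7, 15]
9: 0x17 (blk 5, set 1) → MISS  vc=[7, 15, 3]
10: 0xf (blk 3, set 1) → VC-HIT  vc=[7, 15, 5]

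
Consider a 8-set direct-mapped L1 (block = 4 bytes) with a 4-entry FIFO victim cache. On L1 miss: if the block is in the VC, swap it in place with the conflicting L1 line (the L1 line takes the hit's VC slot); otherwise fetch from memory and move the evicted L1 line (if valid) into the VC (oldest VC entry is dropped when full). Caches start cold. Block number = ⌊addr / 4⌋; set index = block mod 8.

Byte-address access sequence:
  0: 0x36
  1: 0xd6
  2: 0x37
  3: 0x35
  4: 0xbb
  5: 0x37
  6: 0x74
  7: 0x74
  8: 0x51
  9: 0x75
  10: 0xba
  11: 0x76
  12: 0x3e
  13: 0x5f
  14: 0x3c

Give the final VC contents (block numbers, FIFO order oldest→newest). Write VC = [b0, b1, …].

VC = [53, 13, 23]

  [0] addr=0x36 blk=13 s=5: MISS | VC []
  [1] addr=0xd6 blk=53 s=5: MISS | VC [13]
  [2] addr=0x37 blk=13 s=5: VC-HIT | VC [53]
  [3] addr=0x35 blk=13 s=5: L1-HIT | VC [53]
  [4] addr=0xbb blk=46 s=6: MISS | VC [53]
  [5] addr=0x37 blk=13 s=5: L1-HIT | VC [53]
  [6] addr=0x74 blk=29 s=5: MISS | VC [53, 13]
  [7] addr=0x74 blk=29 s=5: L1-HIT | VC [53, 13]
  [8] addr=0x51 blk=20 s=4: MISS | VC [53, 13]
  [9] addr=0x75 blk=29 s=5: L1-HIT | VC [53, 13]
  [10] addr=0xba blk=46 s=6: L1-HIT | VC [53, 13]
  [11] addr=0x76 blk=29 s=5: L1-HIT | VC [53, 13]
  [12] addr=0x3e blk=15 s=7: MISS | VC [53, 13]
  [13] addr=0x5f blk=23 s=7: MISS | VC [53, 13, 15]
  [14] addr=0x3c blk=15 s=7: VC-HIT | VC [53, 13, 23]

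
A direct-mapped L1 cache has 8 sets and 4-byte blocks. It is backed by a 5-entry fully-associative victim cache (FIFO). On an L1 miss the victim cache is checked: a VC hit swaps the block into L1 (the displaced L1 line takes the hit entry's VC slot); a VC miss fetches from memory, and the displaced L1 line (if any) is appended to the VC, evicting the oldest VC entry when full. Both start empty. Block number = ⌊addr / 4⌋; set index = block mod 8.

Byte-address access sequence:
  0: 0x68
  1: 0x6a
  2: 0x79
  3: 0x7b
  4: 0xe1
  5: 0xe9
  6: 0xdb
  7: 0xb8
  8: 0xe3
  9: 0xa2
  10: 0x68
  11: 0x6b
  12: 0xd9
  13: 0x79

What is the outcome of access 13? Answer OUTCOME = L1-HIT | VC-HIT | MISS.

0: 0x68 (blk 26, set 2) → MISS  vc=[]
1: 0x6a (blk 26, set 2) → L1-HIT  vc=[]
2: 0x79 (blk 30, set 6) → MISS  vc=[]
3: 0x7b (blk 30, set 6) → L1-HIT  vc=[]
4: 0xe1 (blk 56, set 0) → MISS  vc=[]
5: 0xe9 (blk 58, set 2) → MISS  vc=[26]
6: 0xdb (blk 54, set 6) → MISS  vc=[26, 30]
7: 0xb8 (blk 46, set 6) → MISS  vc=[26, 30, 54]
8: 0xe3 (blk 56, set 0) → L1-HIT  vc=[26, 30, 54]
9: 0xa2 (blk 40, set 0) → MISS  vc=[26, 30, 54, 56]
10: 0x68 (blk 26, set 2) → VC-HIT  vc=[58, 30, 54, 56]
11: 0x6b (blk 26, set 2) → L1-HIT  vc=[58, 30, 54, 56]
12: 0xd9 (blk 54, set 6) → VC-HIT  vc=[58, 30, 46, 56]
13: 0x79 (blk 30, set 6) → VC-HIT  vc=[58, 54, 46, 56]

OUTCOME = VC-HIT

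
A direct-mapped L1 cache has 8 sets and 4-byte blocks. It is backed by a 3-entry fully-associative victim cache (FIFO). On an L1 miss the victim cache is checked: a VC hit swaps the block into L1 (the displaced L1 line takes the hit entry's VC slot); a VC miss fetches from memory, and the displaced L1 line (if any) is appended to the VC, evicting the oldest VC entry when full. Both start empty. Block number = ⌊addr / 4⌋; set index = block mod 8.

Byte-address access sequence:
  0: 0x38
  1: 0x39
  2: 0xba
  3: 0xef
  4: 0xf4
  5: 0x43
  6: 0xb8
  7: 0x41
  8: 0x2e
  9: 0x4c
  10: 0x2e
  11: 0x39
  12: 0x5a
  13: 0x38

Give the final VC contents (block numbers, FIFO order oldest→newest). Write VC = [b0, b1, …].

VC = [59, 19, 22]

0: 0x38 (blk 14, set 6) → MISS  vc=[]
1: 0x39 (blk 14, set 6) → L1-HIT  vc=[]
2: 0xba (blk 46, set 6) → MISS  vc=[14]
3: 0xef (blk 59, set 3) → MISS  vc=[14]
4: 0xf4 (blk 61, set 5) → MISS  vc=[14]
5: 0x43 (blk 16, set 0) → MISS  vc=[14]
6: 0xb8 (blk 46, set 6) → L1-HIT  vc=[14]
7: 0x41 (blk 16, set 0) → L1-HIT  vc=[14]
8: 0x2e (blk 11, set 3) → MISS  vc=[14, 59]
9: 0x4c (blk 19, set 3) → MISS  vc=[14, 59, 11]
10: 0x2e (blk 11, set 3) → VC-HIT  vc=[14, 59, 19]
11: 0x39 (blk 14, set 6) → VC-HIT  vc=[46, 59, 19]
12: 0x5a (blk 22, set 6) → MISS  vc=[59, 19, 14]
13: 0x38 (blk 14, set 6) → VC-HIT  vc=[59, 19, 22]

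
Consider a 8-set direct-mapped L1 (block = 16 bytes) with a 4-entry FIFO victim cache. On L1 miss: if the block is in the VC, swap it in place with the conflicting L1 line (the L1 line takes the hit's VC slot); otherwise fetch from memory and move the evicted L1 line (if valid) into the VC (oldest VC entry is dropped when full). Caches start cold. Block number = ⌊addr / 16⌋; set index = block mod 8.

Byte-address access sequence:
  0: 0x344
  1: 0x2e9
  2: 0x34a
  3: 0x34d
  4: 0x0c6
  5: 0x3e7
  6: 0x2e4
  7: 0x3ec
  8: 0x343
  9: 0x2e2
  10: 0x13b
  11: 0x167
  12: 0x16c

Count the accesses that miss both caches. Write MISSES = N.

0: 0x344 (blk 52, set 4) → MISS  vc=[]
1: 0x2e9 (blk 46, set 6) → MISS  vc=[]
2: 0x34a (blk 52, set 4) → L1-HIT  vc=[]
3: 0x34d (blk 52, set 4) → L1-HIT  vc=[]
4: 0xc6 (blk 12, set 4) → MISS  vc=[52]
5: 0x3e7 (blk 62, set 6) → MISS  vc=[52, 46]
6: 0x2e4 (blk 46, set 6) → VC-HIT  vc=[52, 62]
7: 0x3ec (blk 62, set 6) → VC-HIT  vc=[52, 46]
8: 0x343 (blk 52, set 4) → VC-HIT  vc=[12, 46]
9: 0x2e2 (blk 46, set 6) → VC-HIT  vc=[12, 62]
10: 0x13b (blk 19, set 3) → MISS  vc=[12, 62]
11: 0x167 (blk 22, set 6) → MISS  vc=[12, 62, 46]
12: 0x16c (blk 22, set 6) → L1-HIT  vc=[12, 62, 46]

MISSES = 6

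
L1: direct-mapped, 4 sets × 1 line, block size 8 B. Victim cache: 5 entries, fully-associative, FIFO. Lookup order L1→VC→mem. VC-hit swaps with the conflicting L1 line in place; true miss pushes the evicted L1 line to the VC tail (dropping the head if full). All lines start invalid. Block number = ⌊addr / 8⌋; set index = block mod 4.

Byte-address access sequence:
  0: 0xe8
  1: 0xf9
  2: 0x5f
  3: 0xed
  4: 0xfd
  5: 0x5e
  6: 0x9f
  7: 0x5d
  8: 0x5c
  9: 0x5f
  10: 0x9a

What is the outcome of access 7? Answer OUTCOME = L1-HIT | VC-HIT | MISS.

0: 0xe8 (blk 29, set 1) → MISS  vc=[]
1: 0xf9 (blk 31, set 3) → MISS  vc=[]
2: 0x5f (blk 11, set 3) → MISS  vc=[31]
3: 0xed (blk 29, set 1) → L1-HIT  vc=[31]
4: 0xfd (blk 31, set 3) → VC-HIT  vc=[11]
5: 0x5e (blk 11, set 3) → VC-HIT  vc=[31]
6: 0x9f (blk 19, set 3) → MISS  vc=[31, 11]
7: 0x5d (blk 11, set 3) → VC-HIT  vc=[31, 19]
8: 0x5c (blk 11, set 3) → L1-HIT  vc=[31, 19]
9: 0x5f (blk 11, set 3) → L1-HIT  vc=[31, 19]
10: 0x9a (blk 19, set 3) → VC-HIT  vc=[31, 11]

OUTCOME = VC-HIT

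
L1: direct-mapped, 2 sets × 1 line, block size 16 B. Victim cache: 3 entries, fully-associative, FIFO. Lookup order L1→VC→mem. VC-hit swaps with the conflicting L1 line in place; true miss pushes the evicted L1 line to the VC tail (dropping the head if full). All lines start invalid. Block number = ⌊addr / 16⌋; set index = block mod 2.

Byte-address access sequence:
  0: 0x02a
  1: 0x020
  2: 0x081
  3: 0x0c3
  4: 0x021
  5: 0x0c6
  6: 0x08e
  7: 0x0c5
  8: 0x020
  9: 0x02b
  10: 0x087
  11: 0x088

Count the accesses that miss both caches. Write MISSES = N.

0: 0x2a (blk 2, set 0) → MISS  vc=[]
1: 0x20 (blk 2, set 0) → L1-HIT  vc=[]
2: 0x81 (blk 8, set 0) → MISS  vc=[2]
3: 0xc3 (blk 12, set 0) → MISS  vc=[2, 8]
4: 0x21 (blk 2, set 0) → VC-HIT  vc=[12, 8]
5: 0xc6 (blk 12, set 0) → VC-HIT  vc=[2, 8]
6: 0x8e (blk 8, set 0) → VC-HIT  vc=[2, 12]
7: 0xc5 (blk 12, set 0) → VC-HIT  vc=[2, 8]
8: 0x20 (blk 2, set 0) → VC-HIT  vc=[12, 8]
9: 0x2b (blk 2, set 0) → L1-HIT  vc=[12, 8]
10: 0x87 (blk 8, set 0) → VC-HIT  vc=[12, 2]
11: 0x88 (blk 8, set 0) → L1-HIT  vc=[12, 2]

MISSES = 3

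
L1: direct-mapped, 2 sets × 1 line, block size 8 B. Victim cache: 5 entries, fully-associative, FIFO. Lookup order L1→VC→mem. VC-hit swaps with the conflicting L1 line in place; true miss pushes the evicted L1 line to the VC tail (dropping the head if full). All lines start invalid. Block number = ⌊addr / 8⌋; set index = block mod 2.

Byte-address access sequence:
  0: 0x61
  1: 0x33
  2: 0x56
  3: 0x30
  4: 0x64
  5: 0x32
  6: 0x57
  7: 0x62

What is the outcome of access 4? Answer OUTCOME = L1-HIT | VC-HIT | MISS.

OUTCOME = VC-HIT

  [0] addr=0x61 blk=12 s=0: MISS | VC []
  [1] addr=0x33 blk=6 s=0: MISS | VC [12]
  [2] addr=0x56 blk=10 s=0: MISS | VC [12, 6]
  [3] addr=0x30 blk=6 s=0: VC-HIT | VC [12, 10]
  [4] addr=0x64 blk=12 s=0: VC-HIT | VC [6, 10]
  [5] addr=0x32 blk=6 s=0: VC-HIT | VC [12, 10]
  [6] addr=0x57 blk=10 s=0: VC-HIT | VC [12, 6]
  [7] addr=0x62 blk=12 s=0: VC-HIT | VC [10, 6]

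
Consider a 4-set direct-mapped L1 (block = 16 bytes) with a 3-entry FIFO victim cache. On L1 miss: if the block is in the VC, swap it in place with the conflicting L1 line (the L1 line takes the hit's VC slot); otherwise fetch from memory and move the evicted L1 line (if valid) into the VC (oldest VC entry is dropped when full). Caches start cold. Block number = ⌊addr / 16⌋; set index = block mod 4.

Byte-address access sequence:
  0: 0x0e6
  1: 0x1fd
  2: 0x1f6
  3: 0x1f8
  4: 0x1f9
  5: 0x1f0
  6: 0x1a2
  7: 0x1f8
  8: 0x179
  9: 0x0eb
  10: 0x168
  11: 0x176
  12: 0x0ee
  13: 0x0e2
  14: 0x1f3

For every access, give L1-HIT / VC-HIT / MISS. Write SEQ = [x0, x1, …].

SEQ = [MISS, MISS, L1-HIT, L1-HIT, L1-HIT, L1-HIT, MISS, L1-HIT, MISS, VC-HIT, MISS, L1-HIT, VC-HIT, L1-HIT, VC-HIT]

0: 0xe6 (blk 14, set 2) → MISS  vc=[]
1: 0x1fd (blk 31, set 3) → MISS  vc=[]
2: 0x1f6 (blk 31, set 3) → L1-HIT  vc=[]
3: 0x1f8 (blk 31, set 3) → L1-HIT  vc=[]
4: 0x1f9 (blk 31, set 3) → L1-HIT  vc=[]
5: 0x1f0 (blk 31, set 3) → L1-HIT  vc=[]
6: 0x1a2 (blk 26, set 2) → MISS  vc=[14]
7: 0x1f8 (blk 31, set 3) → L1-HIT  vc=[14]
8: 0x179 (blk 23, set 3) → MISS  vc=[14, 31]
9: 0xeb (blk 14, set 2) → VC-HIT  vc=[26, 31]
10: 0x168 (blk 22, set 2) → MISS  vc=[26, 31, 14]
11: 0x176 (blk 23, set 3) → L1-HIT  vc=[26, 31, 14]
12: 0xee (blk 14, set 2) → VC-HIT  vc=[26, 31, 22]
13: 0xe2 (blk 14, set 2) → L1-HIT  vc=[26, 31, 22]
14: 0x1f3 (blk 31, set 3) → VC-HIT  vc=[26, 23, 22]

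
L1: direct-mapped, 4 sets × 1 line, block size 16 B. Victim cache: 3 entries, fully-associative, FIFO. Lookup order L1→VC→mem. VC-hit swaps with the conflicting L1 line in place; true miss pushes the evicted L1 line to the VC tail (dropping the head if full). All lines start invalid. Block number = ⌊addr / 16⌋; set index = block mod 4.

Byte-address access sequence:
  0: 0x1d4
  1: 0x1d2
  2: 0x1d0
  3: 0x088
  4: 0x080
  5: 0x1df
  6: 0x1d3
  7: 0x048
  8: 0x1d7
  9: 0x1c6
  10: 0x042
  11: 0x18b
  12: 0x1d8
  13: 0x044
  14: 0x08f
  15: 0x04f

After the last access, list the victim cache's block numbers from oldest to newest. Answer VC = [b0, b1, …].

  [0] addr=0x1d4 blk=29 s=1: MISS | VC []
  [1] addr=0x1d2 blk=29 s=1: L1-HIT | VC []
  [2] addr=0x1d0 blk=29 s=1: L1-HIT | VC []
  [3] addr=0x88 blk=8 s=0: MISS | VC []
  [4] addr=0x80 blk=8 s=0: L1-HIT | VC []
  [5] addr=0x1df blk=29 s=1: L1-HIT | VC []
  [6] addr=0x1d3 blk=29 s=1: L1-HIT | VC []
  [7] addr=0x48 blk=4 s=0: MISS | VC [8]
  [8] addr=0x1d7 blk=29 s=1: L1-HIT | VC [8]
  [9] addr=0x1c6 blk=28 s=0: MISS | VC [8, 4]
  [10] addr=0x42 blk=4 s=0: VC-HIT | VC [8, 28]
  [11] addr=0x18b blk=24 s=0: MISS | VC [8, 28, 4]
  [12] addr=0x1d8 blk=29 s=1: L1-HIT | VC [8, 28, 4]
  [13] addr=0x44 blk=4 s=0: VC-HIT | VC [8, 28, 24]
  [14] addr=0x8f blk=8 s=0: VC-HIT | VC [4, 28, 24]
  [15] addr=0x4f blk=4 s=0: VC-HIT | VC [8, 28, 24]

VC = [8, 28, 24]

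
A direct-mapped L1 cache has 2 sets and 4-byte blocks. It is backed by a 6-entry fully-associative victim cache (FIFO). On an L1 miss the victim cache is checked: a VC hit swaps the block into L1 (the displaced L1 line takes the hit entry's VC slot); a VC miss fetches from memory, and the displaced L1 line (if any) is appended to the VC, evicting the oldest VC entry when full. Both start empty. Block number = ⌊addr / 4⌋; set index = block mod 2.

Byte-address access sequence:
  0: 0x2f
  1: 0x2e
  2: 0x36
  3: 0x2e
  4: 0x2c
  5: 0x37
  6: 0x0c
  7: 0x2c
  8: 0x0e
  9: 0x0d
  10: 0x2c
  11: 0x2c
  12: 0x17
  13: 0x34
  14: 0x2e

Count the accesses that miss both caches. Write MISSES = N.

#0 0x2f→b11/s1 MISS; vc=[]
#1 0x2e→b11/s1 L1-HIT; vc=[]
#2 0x36→b13/s1 MISS; vc=[11]
#3 0x2e→b11/s1 VC-HIT; vc=[13]
#4 0x2c→b11/s1 L1-HIT; vc=[13]
#5 0x37→b13/s1 VC-HIT; vc=[11]
#6 0xc→b3/s1 MISS; vc=[11,13]
#7 0x2c→b11/s1 VC-HIT; vc=[3,13]
#8 0xe→b3/s1 VC-HIT; vc=[11,13]
#9 0xd→b3/s1 L1-HIT; vc=[11,13]
#10 0x2c→b11/s1 VC-HIT; vc=[3,13]
#11 0x2c→b11/s1 L1-HIT; vc=[3,13]
#12 0x17→b5/s1 MISS; vc=[3,13,11]
#13 0x34→b13/s1 VC-HIT; vc=[3,5,11]
#14 0x2e→b11/s1 VC-HIT; vc=[3,5,13]

MISSES = 4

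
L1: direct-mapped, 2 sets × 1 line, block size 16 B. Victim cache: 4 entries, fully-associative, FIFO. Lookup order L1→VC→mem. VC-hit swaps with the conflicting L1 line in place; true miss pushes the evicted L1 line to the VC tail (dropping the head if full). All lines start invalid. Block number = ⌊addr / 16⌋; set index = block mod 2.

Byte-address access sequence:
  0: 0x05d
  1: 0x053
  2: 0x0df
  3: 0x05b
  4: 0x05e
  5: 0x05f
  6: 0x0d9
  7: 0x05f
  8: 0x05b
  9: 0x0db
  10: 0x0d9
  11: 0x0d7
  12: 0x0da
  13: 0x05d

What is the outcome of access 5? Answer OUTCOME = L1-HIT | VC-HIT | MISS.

OUTCOME = L1-HIT

#0 0x5d→b5/s1 MISS; vc=[]
#1 0x53→b5/s1 L1-HIT; vc=[]
#2 0xdf→b13/s1 MISS; vc=[5]
#3 0x5b→b5/s1 VC-HIT; vc=[13]
#4 0x5e→b5/s1 L1-HIT; vc=[13]
#5 0x5f→b5/s1 L1-HIT; vc=[13]
#6 0xd9→b13/s1 VC-HIT; vc=[5]
#7 0x5f→b5/s1 VC-HIT; vc=[13]
#8 0x5b→b5/s1 L1-HIT; vc=[13]
#9 0xdb→b13/s1 VC-HIT; vc=[5]
#10 0xd9→b13/s1 L1-HIT; vc=[5]
#11 0xd7→b13/s1 L1-HIT; vc=[5]
#12 0xda→b13/s1 L1-HIT; vc=[5]
#13 0x5d→b5/s1 VC-HIT; vc=[13]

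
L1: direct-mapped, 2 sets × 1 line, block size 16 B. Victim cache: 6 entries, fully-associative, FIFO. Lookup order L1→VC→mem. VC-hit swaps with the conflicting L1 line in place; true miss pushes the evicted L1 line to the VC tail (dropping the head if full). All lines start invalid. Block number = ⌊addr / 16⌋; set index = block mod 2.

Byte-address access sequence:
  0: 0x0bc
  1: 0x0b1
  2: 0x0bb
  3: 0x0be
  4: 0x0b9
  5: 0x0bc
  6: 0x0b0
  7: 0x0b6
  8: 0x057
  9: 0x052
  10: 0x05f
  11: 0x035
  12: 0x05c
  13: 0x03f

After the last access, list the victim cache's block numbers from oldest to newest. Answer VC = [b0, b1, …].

VC = [11, 5]

  [0] addr=0xbc blk=11 s=1: MISS | VC []
  [1] addr=0xb1 blk=11 s=1: L1-HIT | VC []
  [2] addr=0xbb blk=11 s=1: L1-HIT | VC []
  [3] addr=0xbe blk=11 s=1: L1-HIT | VC []
  [4] addr=0xb9 blk=11 s=1: L1-HIT | VC []
  [5] addr=0xbc blk=11 s=1: L1-HIT | VC []
  [6] addr=0xb0 blk=11 s=1: L1-HIT | VC []
  [7] addr=0xb6 blk=11 s=1: L1-HIT | VC []
  [8] addr=0x57 blk=5 s=1: MISS | VC [11]
  [9] addr=0x52 blk=5 s=1: L1-HIT | VC [11]
  [10] addr=0x5f blk=5 s=1: L1-HIT | VC [11]
  [11] addr=0x35 blk=3 s=1: MISS | VC [11, 5]
  [12] addr=0x5c blk=5 s=1: VC-HIT | VC [11, 3]
  [13] addr=0x3f blk=3 s=1: VC-HIT | VC [11, 5]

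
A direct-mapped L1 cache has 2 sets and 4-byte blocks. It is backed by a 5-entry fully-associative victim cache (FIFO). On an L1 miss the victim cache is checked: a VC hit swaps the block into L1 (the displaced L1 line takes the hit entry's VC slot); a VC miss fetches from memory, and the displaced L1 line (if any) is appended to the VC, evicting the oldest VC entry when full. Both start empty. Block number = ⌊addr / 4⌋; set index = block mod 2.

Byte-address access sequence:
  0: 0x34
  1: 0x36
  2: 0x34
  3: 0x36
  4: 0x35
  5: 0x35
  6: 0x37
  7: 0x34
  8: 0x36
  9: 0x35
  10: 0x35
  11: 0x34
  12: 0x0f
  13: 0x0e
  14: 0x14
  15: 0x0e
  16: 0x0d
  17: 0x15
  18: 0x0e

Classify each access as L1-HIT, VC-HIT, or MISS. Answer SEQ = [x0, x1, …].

SEQ = [MISS, L1-HIT, L1-HIT, L1-HIT, L1-HIT, L1-HIT, L1-HIT, L1-HIT, L1-HIT, L1-HIT, L1-HIT, L1-HIT, MISS, L1-HIT, MISS, VC-HIT, L1-HIT, VC-HIT, VC-HIT]

#0 0x34→b13/s1 MISS; vc=[]
#1 0x36→b13/s1 L1-HIT; vc=[]
#2 0x34→b13/s1 L1-HIT; vc=[]
#3 0x36→b13/s1 L1-HIT; vc=[]
#4 0x35→b13/s1 L1-HIT; vc=[]
#5 0x35→b13/s1 L1-HIT; vc=[]
#6 0x37→b13/s1 L1-HIT; vc=[]
#7 0x34→b13/s1 L1-HIT; vc=[]
#8 0x36→b13/s1 L1-HIT; vc=[]
#9 0x35→b13/s1 L1-HIT; vc=[]
#10 0x35→b13/s1 L1-HIT; vc=[]
#11 0x34→b13/s1 L1-HIT; vc=[]
#12 0xf→b3/s1 MISS; vc=[13]
#13 0xe→b3/s1 L1-HIT; vc=[13]
#14 0x14→b5/s1 MISS; vc=[13,3]
#15 0xe→b3/s1 VC-HIT; vc=[13,5]
#16 0xd→b3/s1 L1-HIT; vc=[13,5]
#17 0x15→b5/s1 VC-HIT; vc=[13,3]
#18 0xe→b3/s1 VC-HIT; vc=[13,5]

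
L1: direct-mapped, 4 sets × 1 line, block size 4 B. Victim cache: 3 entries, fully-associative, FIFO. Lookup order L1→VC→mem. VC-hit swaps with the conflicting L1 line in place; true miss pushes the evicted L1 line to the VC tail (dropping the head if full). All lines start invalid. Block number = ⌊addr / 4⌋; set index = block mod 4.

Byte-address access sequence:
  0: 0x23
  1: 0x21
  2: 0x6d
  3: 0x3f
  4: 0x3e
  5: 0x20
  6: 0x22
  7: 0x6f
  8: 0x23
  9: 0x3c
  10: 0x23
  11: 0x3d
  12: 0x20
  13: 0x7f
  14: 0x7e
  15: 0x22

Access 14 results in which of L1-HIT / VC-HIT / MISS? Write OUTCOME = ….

0: 0x23 (blk 8, set 0) → MISS  vc=[]
1: 0x21 (blk 8, set 0) → L1-HIT  vc=[]
2: 0x6d (blk 27, set 3) → MISS  vc=[]
3: 0x3f (blk 15, set 3) → MISS  vc=[27]
4: 0x3e (blk 15, set 3) → L1-HIT  vc=[27]
5: 0x20 (blk 8, set 0) → L1-HIT  vc=[27]
6: 0x22 (blk 8, set 0) → L1-HIT  vc=[27]
7: 0x6f (blk 27, set 3) → VC-HIT  vc=[15]
8: 0x23 (blk 8, set 0) → L1-HIT  vc=[15]
9: 0x3c (blk 15, set 3) → VC-HIT  vc=[27]
10: 0x23 (blk 8, set 0) → L1-HIT  vc=[27]
11: 0x3d (blk 15, set 3) → L1-HIT  vc=[27]
12: 0x20 (blk 8, set 0) → L1-HIT  vc=[27]
13: 0x7f (blk 31, set 3) → MISS  vc=[27, 15]
14: 0x7e (blk 31, set 3) → L1-HIT  vc=[27, 15]
15: 0x22 (blk 8, set 0) → L1-HIT  vc=[27, 15]

OUTCOME = L1-HIT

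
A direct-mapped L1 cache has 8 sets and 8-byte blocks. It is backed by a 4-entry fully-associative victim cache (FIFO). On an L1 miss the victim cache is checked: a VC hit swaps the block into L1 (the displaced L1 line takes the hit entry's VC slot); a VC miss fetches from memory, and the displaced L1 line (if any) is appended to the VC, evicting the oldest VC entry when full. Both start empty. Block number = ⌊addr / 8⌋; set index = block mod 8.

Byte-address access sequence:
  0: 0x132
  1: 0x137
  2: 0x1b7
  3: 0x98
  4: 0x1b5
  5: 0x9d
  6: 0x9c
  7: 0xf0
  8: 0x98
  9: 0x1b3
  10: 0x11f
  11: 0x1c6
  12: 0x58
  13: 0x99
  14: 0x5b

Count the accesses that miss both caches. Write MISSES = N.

  [0] addr=0x132 blk=38 s=6: MISS | VC []
  [1] addr=0x137 blk=38 s=6: L1-HIT | VC []
  [2] addr=0x1b7 blk=54 s=6: MISS | VC [38]
  [3] addr=0x98 blk=19 s=3: MISS | VC [38]
  [4] addr=0x1b5 blk=54 s=6: L1-HIT | VC [38]
  [5] addr=0x9d blk=19 s=3: L1-HIT | VC [38]
  [6] addr=0x9c blk=19 s=3: L1-HIT | VC [38]
  [7] addr=0xf0 blk=30 s=6: MISS | VC [38, 54]
  [8] addr=0x98 blk=19 s=3: L1-HIT | VC [38, 54]
  [9] addr=0x1b3 blk=54 s=6: VC-HIT | VC [38, 30]
  [10] addr=0x11f blk=35 s=3: MISS | VC [38, 30, 19]
  [11] addr=0x1c6 blk=56 s=0: MISS | VC [38, 30, 19]
  [12] addr=0x58 blk=11 s=3: MISS | VC [38, 30, 19, 35]
  [13] addr=0x99 blk=19 s=3: VC-HIT | VC [38, 30, 11, 35]
  [14] addr=0x5b blk=11 s=3: VC-HIT | VC [38, 30, 19, 35]

MISSES = 7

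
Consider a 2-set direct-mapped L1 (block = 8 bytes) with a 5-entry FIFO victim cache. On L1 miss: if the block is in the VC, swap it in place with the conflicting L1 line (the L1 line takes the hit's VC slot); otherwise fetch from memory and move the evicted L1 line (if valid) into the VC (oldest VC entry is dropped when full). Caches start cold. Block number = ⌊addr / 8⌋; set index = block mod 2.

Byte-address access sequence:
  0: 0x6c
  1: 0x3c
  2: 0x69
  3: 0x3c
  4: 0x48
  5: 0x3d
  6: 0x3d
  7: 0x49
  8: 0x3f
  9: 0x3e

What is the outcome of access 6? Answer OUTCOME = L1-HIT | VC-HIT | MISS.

OUTCOME = L1-HIT

0: 0x6c (blk 13, set 1) → MISS  vc=[]
1: 0x3c (blk 7, set 1) → MISS  vc=[13]
2: 0x69 (blk 13, set 1) → VC-HIT  vc=[7]
3: 0x3c (blk 7, set 1) → VC-HIT  vc=[13]
4: 0x48 (blk 9, set 1) → MISS  vc=[13, 7]
5: 0x3d (blk 7, set 1) → VC-HIT  vc=[13, 9]
6: 0x3d (blk 7, set 1) → L1-HIT  vc=[13, 9]
7: 0x49 (blk 9, set 1) → VC-HIT  vc=[13, 7]
8: 0x3f (blk 7, set 1) → VC-HIT  vc=[13, 9]
9: 0x3e (blk 7, set 1) → L1-HIT  vc=[13, 9]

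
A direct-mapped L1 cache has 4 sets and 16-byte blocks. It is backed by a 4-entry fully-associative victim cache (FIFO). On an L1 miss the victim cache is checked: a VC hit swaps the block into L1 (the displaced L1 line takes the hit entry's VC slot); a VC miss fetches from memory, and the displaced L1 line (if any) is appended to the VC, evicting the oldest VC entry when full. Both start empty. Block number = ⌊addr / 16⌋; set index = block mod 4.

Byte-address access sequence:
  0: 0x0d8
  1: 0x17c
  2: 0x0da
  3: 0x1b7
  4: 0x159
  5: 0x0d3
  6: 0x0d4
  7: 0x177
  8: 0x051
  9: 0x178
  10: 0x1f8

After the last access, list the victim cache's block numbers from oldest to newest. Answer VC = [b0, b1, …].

VC = [27, 21, 13, 23]

#0 0xd8→b13/s1 MISS; vc=[]
#1 0x17c→b23/s3 MISS; vc=[]
#2 0xda→b13/s1 L1-HIT; vc=[]
#3 0x1b7→b27/s3 MISS; vc=[23]
#4 0x159→b21/s1 MISS; vc=[23,13]
#5 0xd3→b13/s1 VC-HIT; vc=[23,21]
#6 0xd4→b13/s1 L1-HIT; vc=[23,21]
#7 0x177→b23/s3 VC-HIT; vc=[27,21]
#8 0x51→b5/s1 MISS; vc=[27,21,13]
#9 0x178→b23/s3 L1-HIT; vc=[27,21,13]
#10 0x1f8→b31/s3 MISS; vc=[27,21,13,23]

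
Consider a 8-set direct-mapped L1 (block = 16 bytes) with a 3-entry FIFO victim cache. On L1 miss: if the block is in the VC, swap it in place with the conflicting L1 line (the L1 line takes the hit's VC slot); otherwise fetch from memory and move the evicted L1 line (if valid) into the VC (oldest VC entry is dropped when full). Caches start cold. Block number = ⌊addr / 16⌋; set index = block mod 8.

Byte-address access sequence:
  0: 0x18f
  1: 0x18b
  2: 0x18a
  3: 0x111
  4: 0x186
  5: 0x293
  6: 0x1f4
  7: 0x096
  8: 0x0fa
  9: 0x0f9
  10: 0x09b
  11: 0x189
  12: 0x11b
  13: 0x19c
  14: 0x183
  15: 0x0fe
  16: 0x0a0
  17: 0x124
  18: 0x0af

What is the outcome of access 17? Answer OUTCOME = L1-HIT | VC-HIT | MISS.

OUTCOME = MISS

#0 0x18f→b24/s0 MISS; vc=[]
#1 0x18b→b24/s0 L1-HIT; vc=[]
#2 0x18a→b24/s0 L1-HIT; vc=[]
#3 0x111→b17/s1 MISS; vc=[]
#4 0x186→b24/s0 L1-HIT; vc=[]
#5 0x293→b41/s1 MISS; vc=[17]
#6 0x1f4→b31/s7 MISS; vc=[17]
#7 0x96→b9/s1 MISS; vc=[17,41]
#8 0xfa→b15/s7 MISS; vc=[17,41,31]
#9 0xf9→b15/s7 L1-HIT; vc=[17,41,31]
#10 0x9b→b9/s1 L1-HIT; vc=[17,41,31]
#11 0x189→b24/s0 L1-HIT; vc=[17,41,31]
#12 0x11b→b17/s1 VC-HIT; vc=[9,41,31]
#13 0x19c→b25/s1 MISS; vc=[41,31,17]
#14 0x183→b24/s0 L1-HIT; vc=[41,31,17]
#15 0xfe→b15/s7 L1-HIT; vc=[41,31,17]
#16 0xa0→b10/s2 MISS; vc=[41,31,17]
#17 0x124→b18/s2 MISS; vc=[31,17,10]
#18 0xaf→b10/s2 VC-HIT; vc=[31,17,18]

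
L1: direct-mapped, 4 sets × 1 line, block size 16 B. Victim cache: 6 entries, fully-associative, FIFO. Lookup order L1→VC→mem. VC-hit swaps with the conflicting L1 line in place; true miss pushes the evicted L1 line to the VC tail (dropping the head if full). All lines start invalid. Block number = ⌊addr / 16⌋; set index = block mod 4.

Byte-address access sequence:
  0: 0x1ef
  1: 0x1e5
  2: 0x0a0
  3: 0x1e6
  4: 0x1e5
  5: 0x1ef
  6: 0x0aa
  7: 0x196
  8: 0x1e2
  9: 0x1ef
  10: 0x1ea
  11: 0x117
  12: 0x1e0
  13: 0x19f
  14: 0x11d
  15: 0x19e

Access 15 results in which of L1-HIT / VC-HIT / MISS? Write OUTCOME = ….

OUTCOME = VC-HIT

  [0] addr=0x1ef blk=30 s=2: MISS | VC []
  [1] addr=0x1e5 blk=30 s=2: L1-HIT | VC []
  [2] addr=0xa0 blk=10 s=2: MISS | VC [30]
  [3] addr=0x1e6 blk=30 s=2: VC-HIT | VC [10]
  [4] addr=0x1e5 blk=30 s=2: L1-HIT | VC [10]
  [5] addr=0x1ef blk=30 s=2: L1-HIT | VC [10]
  [6] addr=0xaa blk=10 s=2: VC-HIT | VC [30]
  [7] addr=0x196 blk=25 s=1: MISS | VC [30]
  [8] addr=0x1e2 blk=30 s=2: VC-HIT | VC [10]
  [9] addr=0x1ef blk=30 s=2: L1-HIT | VC [10]
  [10] addr=0x1ea blk=30 s=2: L1-HIT | VC [10]
  [11] addr=0x117 blk=17 s=1: MISS | VC [10, 25]
  [12] addr=0x1e0 blk=30 s=2: L1-HIT | VC [10, 25]
  [13] addr=0x19f blk=25 s=1: VC-HIT | VC [10, 17]
  [14] addr=0x11d blk=17 s=1: VC-HIT | VC [10, 25]
  [15] addr=0x19e blk=25 s=1: VC-HIT | VC [10, 17]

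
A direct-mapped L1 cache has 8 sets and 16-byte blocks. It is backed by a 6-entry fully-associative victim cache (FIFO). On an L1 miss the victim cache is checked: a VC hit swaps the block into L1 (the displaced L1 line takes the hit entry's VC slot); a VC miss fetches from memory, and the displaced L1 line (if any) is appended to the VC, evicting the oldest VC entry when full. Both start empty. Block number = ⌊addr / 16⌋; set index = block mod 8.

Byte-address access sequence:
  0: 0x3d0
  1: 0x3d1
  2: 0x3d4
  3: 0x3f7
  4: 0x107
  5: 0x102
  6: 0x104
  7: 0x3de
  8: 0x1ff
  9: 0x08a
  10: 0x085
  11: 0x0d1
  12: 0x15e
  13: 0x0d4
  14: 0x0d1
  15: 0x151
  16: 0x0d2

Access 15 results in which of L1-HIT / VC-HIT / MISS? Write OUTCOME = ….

  [0] addr=0x3d0 blk=61 s=5: MISS | VC []
  [1] addr=0x3d1 blk=61 s=5: L1-HIT | VC []
  [2] addr=0x3d4 blk=61 s=5: L1-HIT | VC []
  [3] addr=0x3f7 blk=63 s=7: MISS | VC []
  [4] addr=0x107 blk=16 s=0: MISS | VC []
  [5] addr=0x102 blk=16 s=0: L1-HIT | VC []
  [6] addr=0x104 blk=16 s=0: L1-HIT | VC []
  [7] addr=0x3de blk=61 s=5: L1-HIT | VC []
  [8] addr=0x1ff blk=31 s=7: MISS | VC [63]
  [9] addr=0x8a blk=8 s=0: MISS | VC [63, 16]
  [10] addr=0x85 blk=8 s=0: L1-HIT | VC [63, 16]
  [11] addr=0xd1 blk=13 s=5: MISS | VC [63, 16, 61]
  [12] addr=0x15e blk=21 s=5: MISS | VC [63, 16, 61, 13]
  [13] addr=0xd4 blk=13 s=5: VC-HIT | VC [63, 16, 61, 21]
  [14] addr=0xd1 blk=13 s=5: L1-HIT | VC [63, 16, 61, 21]
  [15] addr=0x151 blk=21 s=5: VC-HIT | VC [63, 16, 61, 13]
  [16] addr=0xd2 blk=13 s=5: VC-HIT | VC [63, 16, 61, 21]

OUTCOME = VC-HIT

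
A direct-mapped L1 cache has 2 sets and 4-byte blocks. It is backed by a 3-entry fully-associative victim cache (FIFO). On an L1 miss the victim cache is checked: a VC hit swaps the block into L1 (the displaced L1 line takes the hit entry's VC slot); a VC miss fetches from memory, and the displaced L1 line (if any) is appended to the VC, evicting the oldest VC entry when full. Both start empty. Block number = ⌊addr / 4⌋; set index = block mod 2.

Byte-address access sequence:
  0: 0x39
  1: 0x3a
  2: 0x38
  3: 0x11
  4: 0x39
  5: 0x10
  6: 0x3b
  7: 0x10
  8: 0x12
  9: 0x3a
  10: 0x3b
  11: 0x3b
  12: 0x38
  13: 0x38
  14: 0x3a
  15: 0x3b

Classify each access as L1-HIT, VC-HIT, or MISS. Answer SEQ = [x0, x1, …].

SEQ = [MISS, L1-HIT, L1-HIT, MISS, VC-HIT, VC-HIT, VC-HIT, VC-HIT, L1-HIT, VC-HIT, L1-HIT, L1-HIT, L1-HIT, L1-HIT, L1-HIT, L1-HIT]

  [0] addr=0x39 blk=14 s=0: MISS | VC []
  [1] addr=0x3a blk=14 s=0: L1-HIT | VC []
  [2] addr=0x38 blk=14 s=0: L1-HIT | VC []
  [3] addr=0x11 blk=4 s=0: MISS | VC [14]
  [4] addr=0x39 blk=14 s=0: VC-HIT | VC [4]
  [5] addr=0x10 blk=4 s=0: VC-HIT | VC [14]
  [6] addr=0x3b blk=14 s=0: VC-HIT | VC [4]
  [7] addr=0x10 blk=4 s=0: VC-HIT | VC [14]
  [8] addr=0x12 blk=4 s=0: L1-HIT | VC [14]
  [9] addr=0x3a blk=14 s=0: VC-HIT | VC [4]
  [10] addr=0x3b blk=14 s=0: L1-HIT | VC [4]
  [11] addr=0x3b blk=14 s=0: L1-HIT | VC [4]
  [12] addr=0x38 blk=14 s=0: L1-HIT | VC [4]
  [13] addr=0x38 blk=14 s=0: L1-HIT | VC [4]
  [14] addr=0x3a blk=14 s=0: L1-HIT | VC [4]
  [15] addr=0x3b blk=14 s=0: L1-HIT | VC [4]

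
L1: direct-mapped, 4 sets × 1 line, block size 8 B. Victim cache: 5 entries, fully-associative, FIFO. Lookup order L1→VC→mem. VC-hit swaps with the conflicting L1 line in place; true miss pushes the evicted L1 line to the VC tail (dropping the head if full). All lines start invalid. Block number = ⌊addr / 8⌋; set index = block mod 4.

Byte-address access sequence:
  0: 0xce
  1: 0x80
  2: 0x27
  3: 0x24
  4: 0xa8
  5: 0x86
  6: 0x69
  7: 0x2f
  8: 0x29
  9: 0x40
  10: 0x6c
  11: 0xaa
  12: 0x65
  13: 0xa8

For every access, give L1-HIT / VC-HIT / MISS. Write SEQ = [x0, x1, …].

SEQ = [MISS, MISS, MISS, L1-HIT, MISS, VC-HIT, MISS, MISS, L1-HIT, MISS, VC-HIT, VC-HIT, MISS, L1-HIT]

0: 0xce (blk 25, set 1) → MISS  vc=[]
1: 0x80 (blk 16, set 0) → MISS  vc=[]
2: 0x27 (blk 4, set 0) → MISS  vc=[16]
3: 0x24 (blk 4, set 0) → L1-HIT  vc=[16]
4: 0xa8 (blk 21, set 1) → MISS  vc=[16, 25]
5: 0x86 (blk 16, set 0) → VC-HIT  vc=[4, 25]
6: 0x69 (blk 13, set 1) → MISS  vc=[4, 25, 21]
7: 0x2f (blk 5, set 1) → MISS  vc=[4, 25, 21, 13]
8: 0x29 (blk 5, set 1) → L1-HIT  vc=[4, 25, 21, 13]
9: 0x40 (blk 8, set 0) → MISS  vc=[4, 25, 21, 13, 16]
10: 0x6c (blk 13, set 1) → VC-HIT  vc=[4, 25, 21, 5, 16]
11: 0xaa (blk 21, set 1) → VC-HIT  vc=[4, 25, 13, 5, 16]
12: 0x65 (blk 12, set 0) → MISS  vc=[25, 13, 5, 16, 8]
13: 0xa8 (blk 21, set 1) → L1-HIT  vc=[25, 13, 5, 16, 8]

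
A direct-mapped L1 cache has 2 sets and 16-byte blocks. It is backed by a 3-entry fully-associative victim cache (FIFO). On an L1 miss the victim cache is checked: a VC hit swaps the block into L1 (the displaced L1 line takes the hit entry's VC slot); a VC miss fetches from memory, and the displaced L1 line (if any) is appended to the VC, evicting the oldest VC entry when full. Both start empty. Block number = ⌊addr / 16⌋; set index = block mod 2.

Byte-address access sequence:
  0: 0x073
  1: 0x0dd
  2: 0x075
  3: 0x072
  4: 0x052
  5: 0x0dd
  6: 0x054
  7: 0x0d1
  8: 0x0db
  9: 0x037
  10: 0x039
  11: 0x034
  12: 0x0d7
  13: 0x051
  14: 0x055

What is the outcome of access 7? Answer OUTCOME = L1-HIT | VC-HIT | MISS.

  [0] addr=0x73 blk=7 s=1: MISS | VC []
  [1] addr=0xdd blk=13 s=1: MISS | VC [7]
  [2] addr=0x75 blk=7 s=1: VC-HIT | VC [13]
  [3] addr=0x72 blk=7 s=1: L1-HIT | VC [13]
  [4] addr=0x52 blk=5 s=1: MISS | VC [13, 7]
  [5] addr=0xdd blk=13 s=1: VC-HIT | VC [5, 7]
  [6] addr=0x54 blk=5 s=1: VC-HIT | VC [13, 7]
  [7] addr=0xd1 blk=13 s=1: VC-HIT | VC [5, 7]
  [8] addr=0xdb blk=13 s=1: L1-HIT | VC [5, 7]
  [9] addr=0x37 blk=3 s=1: MISS | VC [5, 7, 13]
  [10] addr=0x39 blk=3 s=1: L1-HIT | VC [5, 7, 13]
  [11] addr=0x34 blk=3 s=1: L1-HIT | VC [5, 7, 13]
  [12] addr=0xd7 blk=13 s=1: VC-HIT | VC [5, 7, 3]
  [13] addr=0x51 blk=5 s=1: VC-HIT | VC [13, 7, 3]
  [14] addr=0x55 blk=5 s=1: L1-HIT | VC [13, 7, 3]

OUTCOME = VC-HIT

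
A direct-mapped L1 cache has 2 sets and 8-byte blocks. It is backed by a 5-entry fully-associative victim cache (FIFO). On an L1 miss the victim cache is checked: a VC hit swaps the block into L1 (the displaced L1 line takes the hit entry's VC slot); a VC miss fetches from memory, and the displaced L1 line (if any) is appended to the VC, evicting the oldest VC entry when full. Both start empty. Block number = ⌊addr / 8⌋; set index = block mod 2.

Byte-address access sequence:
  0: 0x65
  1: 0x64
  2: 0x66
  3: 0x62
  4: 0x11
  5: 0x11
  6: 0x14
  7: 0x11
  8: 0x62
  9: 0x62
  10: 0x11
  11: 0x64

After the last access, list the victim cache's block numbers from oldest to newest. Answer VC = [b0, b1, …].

  [0] addr=0x65 blk=12 s=0: MISS | VC []
  [1] addr=0x64 blk=12 s=0: L1-HIT | VC []
  [2] addr=0x66 blk=12 s=0: L1-HIT | VC []
  [3] addr=0x62 blk=12 s=0: L1-HIT | VC []
  [4] addr=0x11 blk=2 s=0: MISS | VC [12]
  [5] addr=0x11 blk=2 s=0: L1-HIT | VC [12]
  [6] addr=0x14 blk=2 s=0: L1-HIT | VC [12]
  [7] addr=0x11 blk=2 s=0: L1-HIT | VC [12]
  [8] addr=0x62 blk=12 s=0: VC-HIT | VC [2]
  [9] addr=0x62 blk=12 s=0: L1-HIT | VC [2]
  [10] addr=0x11 blk=2 s=0: VC-HIT | VC [12]
  [11] addr=0x64 blk=12 s=0: VC-HIT | VC [2]

VC = [2]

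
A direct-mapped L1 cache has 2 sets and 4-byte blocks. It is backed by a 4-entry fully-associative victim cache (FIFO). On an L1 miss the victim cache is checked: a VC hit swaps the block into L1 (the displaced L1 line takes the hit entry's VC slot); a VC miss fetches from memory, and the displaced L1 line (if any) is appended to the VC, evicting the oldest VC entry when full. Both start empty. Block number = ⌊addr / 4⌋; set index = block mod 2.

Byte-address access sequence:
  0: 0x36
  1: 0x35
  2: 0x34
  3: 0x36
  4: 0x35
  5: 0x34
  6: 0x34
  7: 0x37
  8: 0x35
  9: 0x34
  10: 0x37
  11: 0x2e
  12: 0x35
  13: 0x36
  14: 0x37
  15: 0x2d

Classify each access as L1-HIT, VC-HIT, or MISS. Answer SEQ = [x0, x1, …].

SEQ = [MISS, L1-HIT, L1-HIT, L1-HIT, L1-HIT, L1-HIT, L1-HIT, L1-HIT, L1-HIT, L1-HIT, L1-HIT, MISS, VC-HIT, L1-HIT, L1-HIT, VC-HIT]

#0 0x36→b13/s1 MISS; vc=[]
#1 0x35→b13/s1 L1-HIT; vc=[]
#2 0x34→b13/s1 L1-HIT; vc=[]
#3 0x36→b13/s1 L1-HIT; vc=[]
#4 0x35→b13/s1 L1-HIT; vc=[]
#5 0x34→b13/s1 L1-HIT; vc=[]
#6 0x34→b13/s1 L1-HIT; vc=[]
#7 0x37→b13/s1 L1-HIT; vc=[]
#8 0x35→b13/s1 L1-HIT; vc=[]
#9 0x34→b13/s1 L1-HIT; vc=[]
#10 0x37→b13/s1 L1-HIT; vc=[]
#11 0x2e→b11/s1 MISS; vc=[13]
#12 0x35→b13/s1 VC-HIT; vc=[11]
#13 0x36→b13/s1 L1-HIT; vc=[11]
#14 0x37→b13/s1 L1-HIT; vc=[11]
#15 0x2d→b11/s1 VC-HIT; vc=[13]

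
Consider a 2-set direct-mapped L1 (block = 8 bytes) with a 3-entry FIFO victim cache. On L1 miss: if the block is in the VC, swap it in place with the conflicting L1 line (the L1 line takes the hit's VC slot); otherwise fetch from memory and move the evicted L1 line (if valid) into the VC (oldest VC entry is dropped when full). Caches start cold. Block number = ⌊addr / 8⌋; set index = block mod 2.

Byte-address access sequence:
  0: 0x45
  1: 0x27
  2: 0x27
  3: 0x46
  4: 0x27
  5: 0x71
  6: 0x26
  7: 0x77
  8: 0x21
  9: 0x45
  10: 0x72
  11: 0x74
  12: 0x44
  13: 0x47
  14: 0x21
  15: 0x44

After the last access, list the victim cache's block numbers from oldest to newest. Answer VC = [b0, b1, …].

VC = [4, 14]

  [0] addr=0x45 blk=8 s=0: MISS | VC []
  [1] addr=0x27 blk=4 s=0: MISS | VC [8]
  [2] addr=0x27 blk=4 s=0: L1-HIT | VC [8]
  [3] addr=0x46 blk=8 s=0: VC-HIT | VC [4]
  [4] addr=0x27 blk=4 s=0: VC-HIT | VC [8]
  [5] addr=0x71 blk=14 s=0: MISS | VC [8, 4]
  [6] addr=0x26 blk=4 s=0: VC-HIT | VC [8, 14]
  [7] addr=0x77 blk=14 s=0: VC-HIT | VC [8, 4]
  [8] addr=0x21 blk=4 s=0: VC-HIT | VC [8, 14]
  [9] addr=0x45 blk=8 s=0: VC-HIT | VC [4, 14]
  [10] addr=0x72 blk=14 s=0: VC-HIT | VC [4, 8]
  [11] addr=0x74 blk=14 s=0: L1-HIT | VC [4, 8]
  [12] addr=0x44 blk=8 s=0: VC-HIT | VC [4, 14]
  [13] addr=0x47 blk=8 s=0: L1-HIT | VC [4, 14]
  [14] addr=0x21 blk=4 s=0: VC-HIT | VC [8, 14]
  [15] addr=0x44 blk=8 s=0: VC-HIT | VC [4, 14]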